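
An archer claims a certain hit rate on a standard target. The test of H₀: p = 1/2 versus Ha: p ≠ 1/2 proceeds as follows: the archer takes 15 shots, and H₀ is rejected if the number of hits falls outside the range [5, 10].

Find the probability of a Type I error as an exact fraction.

1941/16384

Under H₀, K ~ Binomial(15, 1/2); α is the probability of landing in either tail, P(K ≤ 4) + P(K ≥ 11).
By symmetry, α = 2·P(K ≤ 4) = 2·(1 + 15 + 105 + 455 + 1365)/32768 = 3882/32768 = 1941/16384.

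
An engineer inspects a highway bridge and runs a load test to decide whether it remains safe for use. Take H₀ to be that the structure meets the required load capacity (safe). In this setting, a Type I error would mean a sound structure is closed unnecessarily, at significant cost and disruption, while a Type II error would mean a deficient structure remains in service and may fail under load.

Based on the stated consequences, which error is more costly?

Type II error

The Type II consequence (a deficient structure remains in service and may fail under load) is more severe than the Type I consequence (a sound structure is closed unnecessarily, at significant cost and disruption).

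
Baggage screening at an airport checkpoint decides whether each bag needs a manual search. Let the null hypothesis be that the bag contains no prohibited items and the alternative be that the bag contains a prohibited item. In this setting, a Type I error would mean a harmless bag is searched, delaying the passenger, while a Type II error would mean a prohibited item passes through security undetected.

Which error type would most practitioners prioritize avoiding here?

Type II error

The Type II consequence (a prohibited item passes through security undetected) is more severe than the Type I consequence (a harmless bag is searched, delaying the passenger).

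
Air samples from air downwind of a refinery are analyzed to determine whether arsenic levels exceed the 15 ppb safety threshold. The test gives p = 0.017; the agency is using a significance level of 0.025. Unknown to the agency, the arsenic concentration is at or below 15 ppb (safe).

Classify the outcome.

The conventional null hypothesis is that the arsenic concentration is at or below 15 ppb (safe).
Since p = 0.017 < α = 0.025, H₀ is rejected.
H₀ is true (actually the arsenic concentration is at or below 15 ppb (safe)).
Rejecting a true H₀ is a Type I error.

Type I error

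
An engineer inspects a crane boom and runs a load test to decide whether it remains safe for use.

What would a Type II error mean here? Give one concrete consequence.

With the conventional null hypothesis that the structure meets the required load capacity (safe):
A Type II error is failing to reject H₀ when H₀ is false.
Here that means keeping the structure open when actually the structure is structurally deficient.

A Type II error would mean concluding that the structure meets the required load capacity (safe) (or at least failing to establish that the structure is structurally deficient) when in fact the structure is structurally deficient. Consequence: a deficient structure remains in service and may fail under load.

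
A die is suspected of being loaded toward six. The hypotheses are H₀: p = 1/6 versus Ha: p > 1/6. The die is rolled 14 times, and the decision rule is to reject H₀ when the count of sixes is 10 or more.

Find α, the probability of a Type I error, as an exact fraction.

673471/78364164096

α = P(reject H₀ | H₀ true) = P(S ≥ 10 | p = 1/6), with S ~ Binomial(14, 1/6).
Summing C(14,j)(1/6)^j(5/6)^{14−j} for j = 10,…,14 gives 673471/78364164096.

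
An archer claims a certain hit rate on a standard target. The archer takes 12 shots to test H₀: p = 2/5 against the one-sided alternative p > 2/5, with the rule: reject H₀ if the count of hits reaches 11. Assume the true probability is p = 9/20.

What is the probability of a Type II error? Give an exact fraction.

4091575270595131/4096000000000000

β = P(fail to reject H₀ | Ha true) = P(Y ≤ 10 | p = 9/20), Y ~ Binomial(12, 9/20).
Adding the binomial probabilities P(Y=0)+…+P(Y=10) at p = 9/20 gives 4091575270595131/4096000000000000.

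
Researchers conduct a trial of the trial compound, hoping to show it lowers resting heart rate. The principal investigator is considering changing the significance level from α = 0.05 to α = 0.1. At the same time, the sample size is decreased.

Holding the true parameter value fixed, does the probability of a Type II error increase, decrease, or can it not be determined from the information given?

The first change alone would make β decrease; the second alone would make β increase. Which effect dominates depends on the magnitudes, which are not given.

Cannot be determined from the information given.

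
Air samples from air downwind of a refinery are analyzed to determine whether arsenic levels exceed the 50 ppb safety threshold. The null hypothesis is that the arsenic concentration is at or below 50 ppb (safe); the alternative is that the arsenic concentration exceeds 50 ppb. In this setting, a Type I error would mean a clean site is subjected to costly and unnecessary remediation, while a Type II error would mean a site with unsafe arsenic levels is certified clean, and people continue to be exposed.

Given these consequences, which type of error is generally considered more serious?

The Type II consequence (a site with unsafe arsenic levels is certified clean, and people continue to be exposed) is more severe than the Type I consequence (a clean site is subjected to costly and unnecessary remediation).

Type II error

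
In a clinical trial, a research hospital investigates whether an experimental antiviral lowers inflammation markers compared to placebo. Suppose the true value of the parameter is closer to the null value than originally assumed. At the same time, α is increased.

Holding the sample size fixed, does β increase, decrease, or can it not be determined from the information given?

The first change alone would make β increase; the second alone would make β decrease. Which effect dominates depends on the magnitudes, which are not given.

Cannot be determined from the information given.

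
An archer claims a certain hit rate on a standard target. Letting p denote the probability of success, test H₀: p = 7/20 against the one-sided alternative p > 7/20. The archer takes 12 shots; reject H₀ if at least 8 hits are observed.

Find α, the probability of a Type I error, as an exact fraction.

10447854386753/409600000000000

Under H₀, S ~ Binomial(12, 7/20), and α = P(S ≥ 8).
Adding the binomial terms for j = 8 through 12 with p = 7/20 yields 10447854386753/409600000000000.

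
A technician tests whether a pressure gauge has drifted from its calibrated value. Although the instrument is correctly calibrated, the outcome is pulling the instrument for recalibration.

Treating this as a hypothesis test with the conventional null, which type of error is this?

The null hypothesis here is that the instrument is correctly calibrated.
'Pulling the instrument for recalibration' corresponds to rejecting H₀.
H₀ was rejected but H₀ is true — a Type I error (false positive).

Type I error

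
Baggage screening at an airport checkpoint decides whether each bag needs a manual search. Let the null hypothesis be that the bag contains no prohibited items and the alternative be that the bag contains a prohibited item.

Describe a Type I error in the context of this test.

A Type I error is rejecting H₀ when H₀ is true.
Here that means flagging the bag for a manual search when actually the bag contains no prohibited items.

A Type I error would mean concluding that the bag contains a prohibited item when in fact the bag contains no prohibited items.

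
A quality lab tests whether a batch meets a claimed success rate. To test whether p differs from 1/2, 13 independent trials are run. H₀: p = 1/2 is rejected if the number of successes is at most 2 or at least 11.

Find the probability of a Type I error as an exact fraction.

α = P(K ≤ 2 or K ≥ 11 | p = 1/2), K ~ Binomial(13, 1/2).
By symmetry, α = 2·P(K ≤ 2) = 2·(1 + 13 + 78)/8192 = 184/8192 = 23/1024.

23/1024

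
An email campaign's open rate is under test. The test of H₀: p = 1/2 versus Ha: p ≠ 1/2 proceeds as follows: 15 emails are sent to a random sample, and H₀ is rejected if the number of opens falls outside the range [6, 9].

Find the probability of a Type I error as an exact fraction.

Under H₀, K ~ Binomial(15, 1/2); α is the probability of landing in either tail, P(K ≤ 5) + P(K ≥ 10).
Each tail has probability (1 + 15 + 105 + 455 + 1365 + 3003)/32768; doubling gives α = 9888/32768 = 309/1024.

309/1024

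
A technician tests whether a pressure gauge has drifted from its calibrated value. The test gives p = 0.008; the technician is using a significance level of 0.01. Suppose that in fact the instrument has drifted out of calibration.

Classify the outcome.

The conventional null hypothesis is that the instrument is correctly calibrated.
Since p = 0.008 < α = 0.01, H₀ is rejected.
H₀ is false (actually the instrument has drifted out of calibration).
The decision matches the true state — no error.

No error (correct decision).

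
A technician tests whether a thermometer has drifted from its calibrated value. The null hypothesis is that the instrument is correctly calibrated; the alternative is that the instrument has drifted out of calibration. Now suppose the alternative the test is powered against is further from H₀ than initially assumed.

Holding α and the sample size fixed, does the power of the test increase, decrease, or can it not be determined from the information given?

It increases.

The further the true parameter sits from the null value, the more of the Ha sampling distribution falls in the rejection region.
Since power = 1 − β and β decreases, power increases.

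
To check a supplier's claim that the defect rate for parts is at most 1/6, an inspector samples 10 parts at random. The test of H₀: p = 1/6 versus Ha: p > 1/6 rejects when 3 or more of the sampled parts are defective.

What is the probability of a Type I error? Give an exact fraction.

566299/2519424

α = P(reject H₀ | H₀ true) = P(K ≥ 3 | p = 1/6), K ~ Binomial(10, 1/6).
Computing the lower-tail complement: 1 − 1953125/2519424 = 566299/2519424.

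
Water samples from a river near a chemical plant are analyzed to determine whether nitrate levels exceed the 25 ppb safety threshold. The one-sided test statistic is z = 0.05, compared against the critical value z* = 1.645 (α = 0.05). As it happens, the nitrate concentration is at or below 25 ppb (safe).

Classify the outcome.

The conventional null hypothesis is that the nitrate concentration is at or below 25 ppb (safe).
Since z = 0.05 ≤ z* = 1.645, H₀ is not rejected.
H₀ is true (actually the nitrate concentration is at or below 25 ppb (safe)).
The decision matches the true state — no error.

No error — this is a correct decision.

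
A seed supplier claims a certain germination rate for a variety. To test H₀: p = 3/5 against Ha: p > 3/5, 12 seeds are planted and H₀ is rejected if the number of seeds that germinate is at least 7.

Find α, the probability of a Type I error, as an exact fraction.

The Type I error probability is α = P(Y ≥ 7) computed under H₀, where Y ~ Binomial(12, 3/5).
Summing C(12,j)(3/5)^j(2/5)^{12−j} for j = 7,…,12 gives 162404433/244140625.

162404433/244140625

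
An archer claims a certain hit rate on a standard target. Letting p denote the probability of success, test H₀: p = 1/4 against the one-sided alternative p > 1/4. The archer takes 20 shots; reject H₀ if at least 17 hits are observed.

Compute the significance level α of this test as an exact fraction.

32551/1099511627776

Under H₀, S ~ Binomial(20, 1/4), and α = P(S ≥ 17).
Adding the binomial terms for j = 17 through 20 with p = 1/4 yields 32551/1099511627776.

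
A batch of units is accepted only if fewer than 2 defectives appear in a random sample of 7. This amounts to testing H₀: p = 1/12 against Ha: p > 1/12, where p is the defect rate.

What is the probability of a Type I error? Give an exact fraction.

Under H₀, X ~ Binomial(7, 1/12); the Type I error rate is P(X ≥ 2).
Computing the lower-tail complement: 1 − 1771561/1990656 = 219095/1990656.

219095/1990656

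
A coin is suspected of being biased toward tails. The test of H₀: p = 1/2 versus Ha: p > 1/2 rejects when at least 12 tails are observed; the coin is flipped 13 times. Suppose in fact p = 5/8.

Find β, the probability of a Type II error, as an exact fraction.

134753406597/137438953472

Under the alternative p = 5/8, X ~ Binomial(13, 5/8); β is the probability the test does not reject, P(X < 12).
Equivalently, β = 1 − P(X ≥ 12) = 134753406597/137438953472.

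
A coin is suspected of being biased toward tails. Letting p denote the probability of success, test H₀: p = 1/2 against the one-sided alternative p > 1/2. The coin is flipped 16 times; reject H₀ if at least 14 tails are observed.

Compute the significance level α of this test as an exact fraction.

137/65536

The Type I error probability is α = P(S ≥ 14) computed under H₀, where S ~ Binomial(16, 1/2).
P(S ≥ 14) = [C(16,14) + C(16,15) + C(16,16)] / 2^16 = (120 + 16 + 1) / 65536 = 137/65536.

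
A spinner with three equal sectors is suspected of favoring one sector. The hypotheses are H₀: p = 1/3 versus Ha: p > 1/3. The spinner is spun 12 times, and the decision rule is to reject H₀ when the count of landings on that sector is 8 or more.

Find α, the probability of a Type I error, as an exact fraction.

The Type I error probability is α = P(X ≥ 8) computed under H₀, where X ~ Binomial(12, 1/3).
P(X ≥ 8) = Σ_{j=8}^{12} C(12,j)·(1/3)^j·(2/3)^{12-j} = 3323/177147.

3323/177147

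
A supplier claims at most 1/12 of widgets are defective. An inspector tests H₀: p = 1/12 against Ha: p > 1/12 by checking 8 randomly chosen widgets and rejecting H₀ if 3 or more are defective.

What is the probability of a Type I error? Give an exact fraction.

α = P(reject H₀ | H₀ true) = P(S ≥ 3 | p = 1/12), S ~ Binomial(8, 1/12).
α = 1 − P(S ≤ 2) = 1 − 139953319/143327232 = 3373913/143327232.

3373913/143327232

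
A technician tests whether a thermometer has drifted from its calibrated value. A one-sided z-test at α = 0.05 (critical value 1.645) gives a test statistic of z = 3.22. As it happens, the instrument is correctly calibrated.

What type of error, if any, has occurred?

Type I error

The conventional null hypothesis is that the instrument is correctly calibrated.
Since z = 3.22 > z* = 1.645, H₀ is rejected.
H₀ is true (actually the instrument is correctly calibrated).
Rejecting a true H₀ is a Type I error.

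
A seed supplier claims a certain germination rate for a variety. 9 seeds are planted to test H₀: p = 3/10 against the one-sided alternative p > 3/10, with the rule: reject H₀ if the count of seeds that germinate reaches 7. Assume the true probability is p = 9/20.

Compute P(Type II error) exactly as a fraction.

30407271323/32000000000

β = P(fail to reject H₀ | Ha true) = P(X ≤ 6 | p = 9/20), X ~ Binomial(9, 9/20).
Equivalently, β = 1 − P(X ≥ 7) = 30407271323/32000000000.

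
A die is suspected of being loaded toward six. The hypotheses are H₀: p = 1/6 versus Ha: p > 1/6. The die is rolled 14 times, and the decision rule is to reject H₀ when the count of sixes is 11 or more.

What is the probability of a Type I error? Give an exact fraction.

Under H₀, X ~ Binomial(14, 1/6), and α = P(X ≥ 11).
P(X ≥ 11) = Σ_{j=11}^{14} C(14,j)·(1/6)^j·(5/6)^{14-j} = 23923/39182082048.

23923/39182082048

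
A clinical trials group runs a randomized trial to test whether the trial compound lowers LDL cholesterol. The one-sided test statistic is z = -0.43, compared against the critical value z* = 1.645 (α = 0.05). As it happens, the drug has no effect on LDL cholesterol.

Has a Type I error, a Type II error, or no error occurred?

No error — this is a correct decision.

The conventional null hypothesis is that the drug has no effect on LDL cholesterol.
Since z = -0.43 ≤ z* = 1.645, H₀ is not rejected.
H₀ is true (actually the drug has no effect on LDL cholesterol).
The decision matches the true state — no error.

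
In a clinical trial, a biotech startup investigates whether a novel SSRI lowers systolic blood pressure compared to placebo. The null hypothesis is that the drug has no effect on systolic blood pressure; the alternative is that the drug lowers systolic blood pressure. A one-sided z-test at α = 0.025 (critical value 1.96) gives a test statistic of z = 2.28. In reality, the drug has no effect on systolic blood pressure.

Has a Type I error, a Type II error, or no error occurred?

Since z = 2.28 > z* = 1.96, H₀ is rejected.
H₀ is true (actually the drug has no effect on systolic blood pressure).
Rejecting a true H₀ is a Type I error.

Type I error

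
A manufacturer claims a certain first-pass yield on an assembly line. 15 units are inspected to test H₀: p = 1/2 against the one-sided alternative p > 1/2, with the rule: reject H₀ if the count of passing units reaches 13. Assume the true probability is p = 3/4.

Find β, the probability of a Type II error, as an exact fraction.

820244467/1073741824

A Type II error is failing to reject when Ha holds: with p = 3/4, β = P(X ≤ 12).
Equivalently, β = 1 − P(X ≥ 13) = 820244467/1073741824.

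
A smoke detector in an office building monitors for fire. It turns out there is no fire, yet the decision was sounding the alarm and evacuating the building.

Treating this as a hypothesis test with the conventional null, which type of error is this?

The null hypothesis here is that there is no fire.
'Sounding the alarm and evacuating the building' corresponds to rejecting H₀.
H₀ was rejected but H₀ is true — a Type I error (false positive).

Type I error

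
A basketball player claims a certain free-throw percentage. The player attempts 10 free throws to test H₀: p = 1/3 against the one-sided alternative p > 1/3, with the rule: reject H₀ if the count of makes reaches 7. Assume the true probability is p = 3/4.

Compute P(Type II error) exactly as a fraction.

58753/262144

Under the alternative p = 3/4, Y ~ Binomial(10, 3/4); β is the probability the test does not reject, P(Y < 7).
Adding the binomial probabilities P(Y=0)+…+P(Y=6) at p = 3/4 gives 58753/262144.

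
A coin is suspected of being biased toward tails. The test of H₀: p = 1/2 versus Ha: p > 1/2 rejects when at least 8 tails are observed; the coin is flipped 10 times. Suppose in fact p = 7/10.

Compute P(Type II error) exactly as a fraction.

771521517/1250000000

A Type II error is failing to reject when Ha holds: with p = 7/10, β = P(S ≤ 7).
Adding the binomial probabilities P(S=0)+…+P(S=7) at p = 7/10 gives 771521517/1250000000.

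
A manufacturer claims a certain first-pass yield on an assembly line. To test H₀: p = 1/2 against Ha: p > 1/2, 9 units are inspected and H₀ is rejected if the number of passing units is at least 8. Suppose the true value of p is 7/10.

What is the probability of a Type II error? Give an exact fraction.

A Type II error is failing to reject when Ha holds: with p = 7/10, β = P(Y ≤ 7).
Adding the binomial probabilities P(Y=0)+…+P(Y=7) at p = 7/10 gives 401998383/500000000.

401998383/500000000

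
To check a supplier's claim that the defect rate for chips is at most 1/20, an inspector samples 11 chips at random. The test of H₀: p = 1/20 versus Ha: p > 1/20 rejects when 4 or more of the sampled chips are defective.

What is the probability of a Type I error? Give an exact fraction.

7947524659/5120000000000

α = P(reject H₀ | H₀ true) = P(K ≥ 4 | p = 1/20), K ~ Binomial(11, 1/20).
Via the complement, α = 1 − Σ_{j=0}^{3} C(11,j)(1/20)^j(19/20)^{11-j} = 7947524659/5120000000000.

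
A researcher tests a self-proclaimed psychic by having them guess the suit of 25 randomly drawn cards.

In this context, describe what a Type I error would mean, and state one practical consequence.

With the conventional null hypothesis that the subject is guessing at random (p = 1/4):
A Type I error is rejecting H₀ when H₀ is true.
Here that means concluding the subject has some ability beyond chance when actually the subject is guessing at random (p = 1/4).

A Type I error would mean concluding that the subject performs better than chance when in fact the subject is guessing at random (p = 1/4). Consequence: a lucky guesser is credited with psychic ability.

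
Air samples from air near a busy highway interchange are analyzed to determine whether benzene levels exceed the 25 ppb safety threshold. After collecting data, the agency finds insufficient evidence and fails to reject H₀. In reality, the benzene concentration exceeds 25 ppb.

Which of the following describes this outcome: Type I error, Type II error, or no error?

The conventional null hypothesis here is that the benzene concentration is at or below 25 ppb (safe).
H₀ was not rejected, but H₀ is actually false.
Failing to reject a false null hypothesis is a Type II error (false negative).

Type II error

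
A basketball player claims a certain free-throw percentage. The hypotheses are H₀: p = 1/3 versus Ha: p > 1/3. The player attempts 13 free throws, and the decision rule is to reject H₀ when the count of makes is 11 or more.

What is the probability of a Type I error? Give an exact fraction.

α = P(reject H₀ | H₀ true) = P(Y ≥ 11 | p = 1/3), with Y ~ Binomial(13, 1/3).
Summing C(13,j)(1/3)^j(2/3)^{13−j} for j = 11,…,13 gives 113/531441.

113/531441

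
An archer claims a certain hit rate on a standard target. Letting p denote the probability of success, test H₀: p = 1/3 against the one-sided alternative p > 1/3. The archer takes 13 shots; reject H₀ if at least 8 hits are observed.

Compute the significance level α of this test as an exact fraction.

6139/177147

The Type I error probability is α = P(Y ≥ 8) computed under H₀, where Y ~ Binomial(13, 1/3).
Adding the binomial terms for j = 8 through 13 with p = 1/3 yields 6139/177147.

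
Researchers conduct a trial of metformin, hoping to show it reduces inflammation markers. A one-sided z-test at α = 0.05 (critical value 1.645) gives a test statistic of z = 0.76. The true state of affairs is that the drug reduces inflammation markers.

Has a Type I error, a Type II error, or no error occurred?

The conventional null hypothesis is that the drug has no effect on inflammation markers.
Since z = 0.76 ≤ z* = 1.645, H₀ is not rejected.
H₀ is false (actually the drug reduces inflammation markers).
Failing to reject a false H₀ is a Type II error.

Type II error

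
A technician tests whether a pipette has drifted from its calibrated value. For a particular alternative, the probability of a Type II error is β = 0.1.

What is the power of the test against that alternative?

Power = 1 − β = 1 − 0.1 = 0.9.

0.9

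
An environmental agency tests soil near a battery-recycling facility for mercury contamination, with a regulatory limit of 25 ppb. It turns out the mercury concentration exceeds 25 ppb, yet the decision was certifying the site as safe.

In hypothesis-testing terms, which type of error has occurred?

The null hypothesis here is that the mercury concentration is at or below 25 ppb (safe).
'Certifying the site as safe' corresponds to failing to reject H₀.
H₀ was not rejected but H₀ is false — a Type II error (false negative).

Type II error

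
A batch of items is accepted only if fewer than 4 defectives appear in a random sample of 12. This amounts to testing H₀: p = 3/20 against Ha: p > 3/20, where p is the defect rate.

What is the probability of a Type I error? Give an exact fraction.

Under H₀, K ~ Binomial(12, 3/20); the Type I error rate is P(K ≥ 4).
Via the complement, α = 1 − Σ_{j=0}^{3} C(12,j)(3/20)^j(17/20)^{12-j} = 75535426487313/819200000000000.

75535426487313/819200000000000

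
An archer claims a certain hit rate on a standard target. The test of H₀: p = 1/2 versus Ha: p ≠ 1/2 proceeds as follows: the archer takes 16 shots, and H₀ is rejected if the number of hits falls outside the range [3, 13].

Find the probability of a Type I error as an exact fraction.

137/32768

Under H₀, K ~ Binomial(16, 1/2); α is the probability of landing in either tail, P(K ≤ 2) + P(K ≥ 14).
The two tails are symmetric, so α = 2·(1 + 16 + 120)/2^16 = 274/65536 = 137/32768.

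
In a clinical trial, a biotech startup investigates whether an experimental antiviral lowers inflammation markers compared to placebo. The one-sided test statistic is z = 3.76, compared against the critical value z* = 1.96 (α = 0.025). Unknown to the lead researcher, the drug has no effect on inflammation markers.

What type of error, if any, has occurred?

The conventional null hypothesis is that the drug has no effect on inflammation markers.
Since z = 3.76 > z* = 1.96, H₀ is rejected.
H₀ is true (actually the drug has no effect on inflammation markers).
Rejecting a true H₀ is a Type I error.

Type I error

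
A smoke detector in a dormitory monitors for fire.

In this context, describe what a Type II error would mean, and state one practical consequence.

A Type II error would mean concluding that there is no fire (or at least failing to establish that there is a fire) when in fact there is a fire. Consequence: a real fire goes undetected.

With the conventional null hypothesis that there is no fire:
A Type II error is failing to reject H₀ when H₀ is false.
Here that means remaining silent when actually there is a fire.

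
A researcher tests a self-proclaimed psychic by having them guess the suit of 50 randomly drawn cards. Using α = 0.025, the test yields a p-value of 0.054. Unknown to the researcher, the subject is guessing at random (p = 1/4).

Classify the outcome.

The conventional null hypothesis is that the subject is guessing at random (p = 1/4).
Since p = 0.054 ≥ α = 0.025, H₀ is not rejected.
H₀ is true (actually the subject is guessing at random (p = 1/4)).
The decision matches the true state — no error.

No error — this is a correct decision.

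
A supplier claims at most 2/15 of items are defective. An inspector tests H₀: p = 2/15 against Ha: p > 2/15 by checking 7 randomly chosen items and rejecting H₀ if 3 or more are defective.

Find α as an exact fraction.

α = P(reject H₀ | H₀ true) = P(X ≥ 3 | p = 2/15), X ~ Binomial(7, 2/15).
Computing the lower-tail complement: 1 − 10767497/11390625 = 623128/11390625.

623128/11390625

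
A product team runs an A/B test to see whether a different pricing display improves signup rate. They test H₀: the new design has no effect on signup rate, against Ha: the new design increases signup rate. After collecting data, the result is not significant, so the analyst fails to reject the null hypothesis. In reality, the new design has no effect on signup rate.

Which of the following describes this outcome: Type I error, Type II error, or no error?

The test retained a true H₀ — the decision matches the true state.

No error — this is a correct decision.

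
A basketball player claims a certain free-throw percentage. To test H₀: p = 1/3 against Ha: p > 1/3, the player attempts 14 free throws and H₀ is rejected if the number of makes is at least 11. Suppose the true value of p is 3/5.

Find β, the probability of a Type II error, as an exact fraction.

A Type II error is failing to reject when Ha holds: with p = 3/5, β = P(S ≤ 10).
Adding the binomial probabilities P(S=0)+…+P(S=10) at p = 3/5 gives 5344795024/6103515625.

5344795024/6103515625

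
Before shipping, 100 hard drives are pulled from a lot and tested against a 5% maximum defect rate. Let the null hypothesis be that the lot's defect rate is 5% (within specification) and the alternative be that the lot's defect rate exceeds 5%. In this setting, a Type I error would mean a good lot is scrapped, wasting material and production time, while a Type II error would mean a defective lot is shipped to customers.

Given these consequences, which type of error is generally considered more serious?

Type II error

The Type II consequence (a defective lot is shipped to customers) is more severe than the Type I consequence (a good lot is scrapped, wasting material and production time).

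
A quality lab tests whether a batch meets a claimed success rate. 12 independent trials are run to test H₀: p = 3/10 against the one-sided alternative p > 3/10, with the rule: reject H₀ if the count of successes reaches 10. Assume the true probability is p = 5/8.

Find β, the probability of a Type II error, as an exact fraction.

60916742361/68719476736

β = P(fail to reject H₀ | Ha true) = P(K ≤ 9 | p = 5/8), K ~ Binomial(12, 5/8).
Adding the binomial probabilities P(K=0)+…+P(K=9) at p = 5/8 gives 60916742361/68719476736.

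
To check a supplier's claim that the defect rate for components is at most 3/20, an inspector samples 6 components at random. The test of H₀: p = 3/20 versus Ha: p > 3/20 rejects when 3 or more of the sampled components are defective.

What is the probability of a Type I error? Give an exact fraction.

302967/6400000

The significance level is the probability, assuming p = 3/20, of seeing 3 or more defectives in 6 draws.
Via the complement, α = 1 − Σ_{j=0}^{2} C(6,j)(3/20)^j(17/20)^{6-j} = 302967/6400000.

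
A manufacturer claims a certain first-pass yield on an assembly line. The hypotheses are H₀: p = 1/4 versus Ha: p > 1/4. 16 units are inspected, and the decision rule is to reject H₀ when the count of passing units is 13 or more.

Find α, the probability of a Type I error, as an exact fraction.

16249/4294967296

α = P(reject H₀ | H₀ true) = P(K ≥ 13 | p = 1/4), with K ~ Binomial(16, 1/4).
Summing C(16,j)(1/4)^j(3/4)^{16−j} for j = 13,…,16 gives 16249/4294967296.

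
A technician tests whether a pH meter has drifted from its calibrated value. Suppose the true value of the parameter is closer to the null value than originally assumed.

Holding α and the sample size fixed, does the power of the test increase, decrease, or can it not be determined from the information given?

It decreases.

A smaller true effect puts the Ha sampling distribution closer to H₀, so more of it falls in the non-rejection region.
Since power = 1 − β and β increases, power decreases.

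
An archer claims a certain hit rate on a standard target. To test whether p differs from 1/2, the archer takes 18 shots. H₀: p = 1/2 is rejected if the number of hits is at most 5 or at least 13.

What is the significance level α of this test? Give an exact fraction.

The significance level is the null-hypothesis probability of the rejection region {≤5} ∪ {≥13}.
Each tail has probability (1 + 18 + 153 + 816 + 3060 + 8568)/262144; doubling gives α = 25232/262144 = 1577/16384.

1577/16384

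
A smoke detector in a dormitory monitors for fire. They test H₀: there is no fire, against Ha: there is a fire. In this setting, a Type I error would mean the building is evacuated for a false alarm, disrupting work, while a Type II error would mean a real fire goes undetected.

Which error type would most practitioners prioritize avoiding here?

The Type II consequence (a real fire goes undetected) is more severe than the Type I consequence (the building is evacuated for a false alarm, disrupting work).

Type II error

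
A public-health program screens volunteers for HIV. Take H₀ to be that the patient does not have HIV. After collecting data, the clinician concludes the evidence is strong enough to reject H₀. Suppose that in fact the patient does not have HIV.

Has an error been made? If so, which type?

H₀ was rejected, but H₀ is actually true.
Rejecting a true null hypothesis is a Type I error (false positive).

Type I error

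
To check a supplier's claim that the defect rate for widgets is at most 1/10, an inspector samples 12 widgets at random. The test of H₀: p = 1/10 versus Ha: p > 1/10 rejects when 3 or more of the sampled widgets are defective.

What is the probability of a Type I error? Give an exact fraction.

The significance level is the probability, assuming p = 1/10, of seeing 3 or more defectives in 12 draws.
Via the complement, α = 1 − Σ_{j=0}^{2} C(12,j)(1/10)^j(9/10)^{12-j} = 22173995549/200000000000.

22173995549/200000000000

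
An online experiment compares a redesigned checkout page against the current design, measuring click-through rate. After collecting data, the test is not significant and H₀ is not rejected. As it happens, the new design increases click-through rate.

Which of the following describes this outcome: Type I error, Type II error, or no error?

The conventional null hypothesis here is that the new design has no effect on click-through rate.
H₀ was not rejected, but H₀ is actually false.
Failing to reject a false null hypothesis is a Type II error (false negative).

Type II error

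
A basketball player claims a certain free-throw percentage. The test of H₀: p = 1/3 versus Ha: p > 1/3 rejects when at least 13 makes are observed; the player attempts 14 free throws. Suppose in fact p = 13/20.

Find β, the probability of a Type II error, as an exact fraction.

β = P(fail to reject H₀ | Ha true) = P(K ≤ 12 | p = 13/20), K ~ Binomial(14, 13/20).
Summing C(14,j)·(13/20)^j·(7/20)^{14-j} for j = 0..12 gives 1604780863168259917/1638400000000000000.

1604780863168259917/1638400000000000000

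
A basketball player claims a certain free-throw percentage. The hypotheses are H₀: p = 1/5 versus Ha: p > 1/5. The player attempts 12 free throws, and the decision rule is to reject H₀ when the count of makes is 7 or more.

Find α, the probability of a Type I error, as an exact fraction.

952913/244140625

α = P(reject H₀ | H₀ true) = P(X ≥ 7 | p = 1/5), with X ~ Binomial(12, 1/5).
Summing C(12,j)(1/5)^j(4/5)^{12−j} for j = 7,…,12 gives 952913/244140625.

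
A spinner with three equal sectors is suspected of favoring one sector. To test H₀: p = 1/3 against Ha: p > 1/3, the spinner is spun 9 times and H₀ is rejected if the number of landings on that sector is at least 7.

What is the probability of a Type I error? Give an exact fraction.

163/19683

Under H₀, S ~ Binomial(9, 1/3), and α = P(S ≥ 7).
P(S ≥ 7) = Σ_{j=7}^{9} C(9,j)·(1/3)^j·(2/3)^{9-j} = 163/19683.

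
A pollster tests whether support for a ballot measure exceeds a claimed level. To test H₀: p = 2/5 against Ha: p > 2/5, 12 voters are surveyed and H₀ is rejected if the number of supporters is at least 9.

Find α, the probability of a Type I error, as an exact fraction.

Under H₀, K ~ Binomial(12, 2/5), and α = P(K ≥ 9).
P(K ≥ 9) = Σ_{j=9}^{12} C(12,j)·(2/5)^j·(3/5)^{12-j} = 745472/48828125.

745472/48828125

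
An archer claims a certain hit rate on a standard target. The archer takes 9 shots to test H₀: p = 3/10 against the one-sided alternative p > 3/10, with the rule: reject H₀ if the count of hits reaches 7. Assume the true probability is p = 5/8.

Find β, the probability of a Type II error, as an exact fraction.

24101307/33554432

Under the alternative p = 5/8, S ~ Binomial(9, 5/8); β is the probability the test does not reject, P(S < 7).
Adding the binomial probabilities P(S=0)+…+P(S=6) at p = 5/8 gives 24101307/33554432.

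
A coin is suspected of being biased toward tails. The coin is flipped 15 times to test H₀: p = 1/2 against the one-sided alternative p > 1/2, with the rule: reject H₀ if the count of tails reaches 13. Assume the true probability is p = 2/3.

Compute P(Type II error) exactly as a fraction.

13210219/14348907

A Type II error is failing to reject when Ha holds: with p = 2/3, β = P(X ≤ 12).
Equivalently, β = 1 − P(X ≥ 13) = 13210219/14348907.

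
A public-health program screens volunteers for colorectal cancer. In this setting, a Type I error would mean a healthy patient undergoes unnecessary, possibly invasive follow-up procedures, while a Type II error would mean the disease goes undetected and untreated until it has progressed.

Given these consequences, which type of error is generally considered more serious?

The Type II consequence (the disease goes undetected and untreated until it has progressed) is more severe than the Type I consequence (a healthy patient undergoes unnecessary, possibly invasive follow-up procedures).

Type II error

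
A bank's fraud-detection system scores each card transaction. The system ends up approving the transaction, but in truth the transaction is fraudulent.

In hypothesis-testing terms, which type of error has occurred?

Type II error

The null hypothesis here is that the transaction is legitimate.
'Approving the transaction' corresponds to failing to reject H₀.
H₀ was not rejected but H₀ is false — a Type II error (false negative).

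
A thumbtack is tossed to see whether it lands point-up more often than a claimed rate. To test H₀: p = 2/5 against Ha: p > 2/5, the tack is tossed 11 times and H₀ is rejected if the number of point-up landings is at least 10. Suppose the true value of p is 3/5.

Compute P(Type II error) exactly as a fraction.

1894076/1953125

A Type II error is failing to reject when Ha holds: with p = 3/5, β = P(S ≤ 9).
Equivalently, β = 1 − P(S ≥ 10) = 1894076/1953125.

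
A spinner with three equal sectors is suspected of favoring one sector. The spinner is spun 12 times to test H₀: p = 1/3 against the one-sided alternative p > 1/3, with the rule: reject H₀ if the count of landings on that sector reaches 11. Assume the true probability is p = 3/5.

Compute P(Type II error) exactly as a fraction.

A Type II error is failing to reject when Ha holds: with p = 3/5, β = P(K ≤ 10).
Equivalently, β = 1 − P(K ≥ 11) = 239357656/244140625.

239357656/244140625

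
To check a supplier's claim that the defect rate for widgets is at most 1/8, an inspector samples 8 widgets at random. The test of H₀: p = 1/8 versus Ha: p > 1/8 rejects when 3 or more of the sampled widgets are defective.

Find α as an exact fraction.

α = P(reject H₀ | H₀ true) = P(Y ≥ 3 | p = 1/8), Y ~ Binomial(8, 1/8).
α = 1 − P(Y ≤ 2) = 1 − 15647317/16777216 = 1129899/16777216.

1129899/16777216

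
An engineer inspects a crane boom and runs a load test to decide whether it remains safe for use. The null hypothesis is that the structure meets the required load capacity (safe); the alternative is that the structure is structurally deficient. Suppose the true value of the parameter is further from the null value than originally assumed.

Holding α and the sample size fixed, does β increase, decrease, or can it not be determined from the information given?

It decreases.

A larger true effect moves the Ha sampling distribution further from the H₀ critical value, making rejection more likely when Ha is true.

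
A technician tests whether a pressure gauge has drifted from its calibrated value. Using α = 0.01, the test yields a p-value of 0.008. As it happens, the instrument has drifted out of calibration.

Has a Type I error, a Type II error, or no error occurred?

Neither — the decision is correct.

The conventional null hypothesis is that the instrument is correctly calibrated.
Since p = 0.008 < α = 0.01, H₀ is rejected.
H₀ is false (actually the instrument has drifted out of calibration).
The decision matches the true state — no error.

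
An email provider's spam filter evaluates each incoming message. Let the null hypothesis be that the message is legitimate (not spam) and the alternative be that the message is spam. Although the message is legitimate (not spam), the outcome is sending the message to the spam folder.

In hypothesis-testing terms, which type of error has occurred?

'Sending the message to the spam folder' corresponds to rejecting H₀.
H₀ was rejected but H₀ is true — a Type I error (false positive).

Type I error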